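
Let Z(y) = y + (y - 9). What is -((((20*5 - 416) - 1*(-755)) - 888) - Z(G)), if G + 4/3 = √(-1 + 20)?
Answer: 1312/3 + 2*√19 ≈ 446.05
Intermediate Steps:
G = -4/3 + √19 (G = -4/3 + √(-1 + 20) = -4/3 + √19 ≈ 3.0256)
Z(y) = -9 + 2*y (Z(y) = y + (-9 + y) = -9 + 2*y)
-((((20*5 - 416) - 1*(-755)) - 888) - Z(G)) = -((((20*5 - 416) - 1*(-755)) - 888) - (-9 + 2*(-4/3 + √19))) = -((((100 - 416) + 755) - 888) - (-9 + (-8/3 + 2*√19))) = -(((-316 + 755) - 888) - (-35/3 + 2*√19)) = -((439 - 888) + (35/3 - 2*√19)) = -(-449 + (35/3 - 2*√19)) = -(-1312/3 - 2*√19) = 1312/3 + 2*√19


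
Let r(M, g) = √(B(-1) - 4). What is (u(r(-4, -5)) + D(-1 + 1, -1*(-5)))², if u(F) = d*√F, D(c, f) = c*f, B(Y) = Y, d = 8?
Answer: 64*I*√5 ≈ 143.11*I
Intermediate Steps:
r(M, g) = I*√5 (r(M, g) = √(-1 - 4) = √(-5) = I*√5)
u(F) = 8*√F
(u(r(-4, -5)) + D(-1 + 1, -1*(-5)))² = (8*√(I*√5) + (-1 + 1)*(-1*(-5)))² = (8*(5^(¼)*√I) + 0*5)² = (8*5^(¼)*√I + 0)² = (8*5^(¼)*√I)² = 64*I*√5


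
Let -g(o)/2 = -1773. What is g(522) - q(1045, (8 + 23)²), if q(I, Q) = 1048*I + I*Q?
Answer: -2095859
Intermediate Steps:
g(o) = 3546 (g(o) = -2*(-1773) = 3546)
g(522) - q(1045, (8 + 23)²) = 3546 - 1045*(1048 + (8 + 23)²) = 3546 - 1045*(1048 + 31²) = 3546 - 1045*(1048 + 961) = 3546 - 1045*2009 = 3546 - 1*2099405 = 3546 - 2099405 = -2095859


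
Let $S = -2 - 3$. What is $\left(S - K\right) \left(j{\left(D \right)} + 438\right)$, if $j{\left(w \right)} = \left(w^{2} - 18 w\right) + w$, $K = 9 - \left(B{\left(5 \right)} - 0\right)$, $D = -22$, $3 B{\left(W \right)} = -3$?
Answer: $-19440$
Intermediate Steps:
$B{\left(W \right)} = -1$ ($B{\left(W \right)} = \frac{1}{3} \left(-3\right) = -1$)
$S = -5$ ($S = -2 - 3 = -5$)
$K = 10$ ($K = 9 - \left(-1 - 0\right) = 9 - \left(-1 + 0\right) = 9 - -1 = 9 + 1 = 10$)
$j{\left(w \right)} = w^{2} - 17 w$
$\left(S - K\right) \left(j{\left(D \right)} + 438\right) = \left(-5 - 10\right) \left(- 22 \left(-17 - 22\right) + 438\right) = \left(-5 - 10\right) \left(\left(-22\right) \left(-39\right) + 438\right) = - 15 \left(858 + 438\right) = \left(-15\right) 1296 = -19440$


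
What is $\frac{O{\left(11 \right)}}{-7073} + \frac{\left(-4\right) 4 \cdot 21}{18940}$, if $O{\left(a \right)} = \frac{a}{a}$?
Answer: $- \frac{598867}{33490655} \approx -0.017882$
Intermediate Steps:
$O{\left(a \right)} = 1$
$\frac{O{\left(11 \right)}}{-7073} + \frac{\left(-4\right) 4 \cdot 21}{18940} = 1 \frac{1}{-7073} + \frac{\left(-4\right) 4 \cdot 21}{18940} = 1 \left(- \frac{1}{7073}\right) + \left(-16\right) 21 \cdot \frac{1}{18940} = - \frac{1}{7073} - \frac{84}{4735} = - \frac{598867}{33490655}$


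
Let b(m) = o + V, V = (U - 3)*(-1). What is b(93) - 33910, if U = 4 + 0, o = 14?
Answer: -33897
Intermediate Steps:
U = 4
V = -1 (V = (4 - 3)*(-1) = 1*(-1) = -1)
b(m) = 13 (b(m) = 14 - 1 = 13)
b(93) - 33910 = 13 - 33910 = -33897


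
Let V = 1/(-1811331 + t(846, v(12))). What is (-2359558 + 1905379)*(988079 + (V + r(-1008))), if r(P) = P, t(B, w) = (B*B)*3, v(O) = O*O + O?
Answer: -50183028285457144/111939 ≈ -4.4831e+11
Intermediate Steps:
v(O) = O + O**2 (v(O) = O**2 + O = O + O**2)
t(B, w) = 3*B**2 (t(B, w) = B**2*3 = 3*B**2)
V = 1/335817 (V = 1/(-1811331 + 3*846**2) = 1/(-1811331 + 3*715716) = 1/(-1811331 + 2147148) = 1/335817 ≈ 2.9778e-6)
(-2359558 + 1905379)*(988079 + (V + r(-1008))) = (-2359558 + 1905379)*(988079 + (1/335817 - 1008)) = -454179*(988079 - 338503535/335817) = -454179*331475222008/335817 = -50183028285457144/111939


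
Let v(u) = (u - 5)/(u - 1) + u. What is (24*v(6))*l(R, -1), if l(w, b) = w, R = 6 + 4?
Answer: 1488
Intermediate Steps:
R = 10
v(u) = u + (-5 + u)/(-1 + u) (v(u) = (-5 + u)/(-1 + u) + u = u + (-5 + u)/(-1 + u))
(24*v(6))*l(R, -1) = (24*((-5 + 6**2)/(-1 + 6)))*10 = (24*((-5 + 36)/5))*10 = (24*((1/5)*31))*10 = (24*(31/5))*10 = (744/5)*10 = 1488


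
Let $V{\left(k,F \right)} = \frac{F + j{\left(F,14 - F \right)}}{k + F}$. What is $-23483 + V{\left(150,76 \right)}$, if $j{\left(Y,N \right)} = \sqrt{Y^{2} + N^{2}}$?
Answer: $- \frac{2653541}{113} + \frac{\sqrt{2405}}{113} \approx -23482.0$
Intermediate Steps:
$j{\left(Y,N \right)} = \sqrt{N^{2} + Y^{2}}$
$V{\left(k,F \right)} = \frac{F + \sqrt{F^{2} + \left(14 - F\right)^{2}}}{F + k}$ ($V{\left(k,F \right)} = \frac{F + \sqrt{\left(14 - F\right)^{2} + F^{2}}}{k + F} = \frac{F + \sqrt{F^{2} + \left(14 - F\right)^{2}}}{F + k}$)
$-23483 + V{\left(150,76 \right)} = -23483 + \frac{76 + \sqrt{76^{2} + \left(-14 + 76\right)^{2}}}{76 + 150} = -23483 + \frac{76 + \sqrt{5776 + 62^{2}}}{226} = -23483 + \frac{76 + \sqrt{5776 + 3844}}{226} = -23483 + \frac{76 + \sqrt{9620}}{226} = -23483 + \frac{76 + 2 \sqrt{2405}}{226} = -23483 + \left(\frac{38}{113} + \frac{\sqrt{2405}}{113}\right) = - \frac{2653541}{113} + \frac{\sqrt{2405}}{113}$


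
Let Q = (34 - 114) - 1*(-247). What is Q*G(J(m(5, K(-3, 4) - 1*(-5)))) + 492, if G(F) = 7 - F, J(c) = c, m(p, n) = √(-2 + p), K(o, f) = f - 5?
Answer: 1661 - 167*√3 ≈ 1371.7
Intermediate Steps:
K(o, f) = -5 + f
Q = 167 (Q = -80 + 247 = 167)
Q*G(J(m(5, K(-3, 4) - 1*(-5)))) + 492 = 167*(7 - √(-2 + 5)) + 492 = 167*(7 - √3) + 492 = (1169 - 167*√3) + 492 = 1661 - 167*√3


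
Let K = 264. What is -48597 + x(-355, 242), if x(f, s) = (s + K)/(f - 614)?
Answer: -47090999/969 ≈ -48598.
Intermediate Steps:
x(f, s) = (264 + s)/(-614 + f) (x(f, s) = (s + 264)/(f - 614) = (264 + s)/(-614 + f))
-48597 + x(-355, 242) = -48597 + (264 + 242)/(-614 - 355) = -48597 + 506/(-969) = -48597 - 1/969*506 = -48597 - 506/969 = -47090999/969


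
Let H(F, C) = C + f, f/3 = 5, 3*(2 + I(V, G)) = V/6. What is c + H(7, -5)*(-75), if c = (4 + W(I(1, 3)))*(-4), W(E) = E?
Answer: -6824/9 ≈ -758.22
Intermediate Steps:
I(V, G) = -2 + V/18 (I(V, G) = -2 + (V/6)/3 = -2 + V/18)
f = 15 (f = 3*5 = 15)
c = -74/9 (c = (4 + (-2 + (1/18)*1))*(-4) = (4 + (-2 + 1/18))*(-4) = (4 - 35/18)*(-4) = (37/18)*(-4) = -74/9 ≈ -8.2222)
H(F, C) = 15 + C (H(F, C) = C + 15 = 15 + C)
c + H(7, -5)*(-75) = -74/9 + (15 - 5)*(-75) = -74/9 + 10*(-75) = -74/9 - 750 = -6824/9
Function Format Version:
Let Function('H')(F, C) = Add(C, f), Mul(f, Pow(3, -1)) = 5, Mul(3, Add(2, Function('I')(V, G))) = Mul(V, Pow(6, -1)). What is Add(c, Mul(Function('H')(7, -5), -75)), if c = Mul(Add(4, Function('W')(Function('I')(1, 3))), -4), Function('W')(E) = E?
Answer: Rational(-6824, 9) ≈ -758.22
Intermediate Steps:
Function('I')(V, G) = Add(-2, Mul(Rational(1, 18), V)) (Function('I')(V, G) = Add(-2, Mul(Rational(1, 3), Mul(V, Pow(6, -1)))) = Add(-2, Mul(Rational(1, 3), Mul(V, Rational(1, 6)))) = Add(-2, Mul(Rational(1, 3), Mul(Rational(1, 6), V))) = Add(-2, Mul(Rational(1, 18), V)))
f = 15 (f = Mul(3, 5) = 15)
c = Rational(-74, 9) (c = Mul(Add(4, Add(-2, Mul(Rational(1, 18), 1))), -4) = Mul(Add(4, Add(-2, Rational(1, 18))), -4) = Mul(Add(4, Rational(-35, 18)), -4) = Mul(Rational(37, 18), -4) = Rational(-74, 9) ≈ -8.2222)
Function('H')(F, C) = Add(15, C) (Function('H')(F, C) = Add(C, 15) = Add(15, C))
Add(c, Mul(Function('H')(7, -5), -75)) = Add(Rational(-74, 9), Mul(Add(15, -5), -75)) = Add(Rational(-74, 9), Mul(10, -75)) = Add(Rational(-74, 9), -750) = Rational(-6824, 9)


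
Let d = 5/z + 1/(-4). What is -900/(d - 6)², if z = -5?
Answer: -14400/841 ≈ -17.122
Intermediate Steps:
d = -5/4 (d = 5/(-5) + 1/(-4) = 5*(-⅕) + 1*(-¼) = -1 - ¼ = -5/4 ≈ -1.2500)
-900/(d - 6)² = -900/(-5/4 - 6)² = -900/((-29/4)²) = -900/841/16 = -900*16/841 = -14400/841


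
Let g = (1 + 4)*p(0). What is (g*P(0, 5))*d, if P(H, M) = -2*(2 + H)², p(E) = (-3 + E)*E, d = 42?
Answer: 0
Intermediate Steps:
p(E) = E*(-3 + E)
g = 0 (g = (1 + 4)*(0*(-3 + 0)) = 5*(0*(-3)) = 5*0 = 0)
(g*P(0, 5))*d = (0*(-2*(2 + 0)²))*42 = (0*(-2*2²))*42 = (0*(-2*4))*42 = (0*(-8))*42 = 0*42 = 0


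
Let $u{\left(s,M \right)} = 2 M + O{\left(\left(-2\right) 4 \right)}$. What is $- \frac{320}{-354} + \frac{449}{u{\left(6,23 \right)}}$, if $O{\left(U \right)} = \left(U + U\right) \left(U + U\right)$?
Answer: $\frac{127793}{53454} \approx 2.3907$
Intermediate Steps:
$O{\left(U \right)} = 4 U^{2}$ ($O{\left(U \right)} = 2 U 2 U = 4 U^{2}$)
$u{\left(s,M \right)} = 256 + 2 M$ ($u{\left(s,M \right)} = 2 M + 4 \left(\left(-2\right) 4\right)^{2} = 2 M + 4 \left(-8\right)^{2} = 2 M + 4 \cdot 64 = 2 M + 256 = 256 + 2 M$)
$- \frac{320}{-354} + \frac{449}{u{\left(6,23 \right)}} = - \frac{320}{-354} + \frac{449}{256 + 2 \cdot 23} = \left(-320\right) \left(- \frac{1}{354}\right) + \frac{449}{256 + 46} = \frac{160}{177} + \frac{449}{302} = \frac{127793}{53454}$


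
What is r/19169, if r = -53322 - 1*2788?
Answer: -56110/19169 ≈ -2.9271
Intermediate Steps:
r = -56110 (r = -53322 - 2788 = -56110)
r/19169 = -56110/19169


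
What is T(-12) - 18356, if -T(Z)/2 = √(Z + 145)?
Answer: -18356 - 2*√133 ≈ -18379.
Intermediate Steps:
T(Z) = -2*√(145 + Z) (T(Z) = -2*√(Z + 145) = -2*√(145 + Z))
T(-12) - 18356 = -2*√(145 - 12) - 18356 = -2*√133 - 18356 = -18356 - 2*√133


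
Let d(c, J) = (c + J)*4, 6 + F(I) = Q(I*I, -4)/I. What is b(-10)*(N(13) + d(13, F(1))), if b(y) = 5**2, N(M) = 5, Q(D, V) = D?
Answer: 925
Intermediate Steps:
F(I) = -6 + I (F(I) = -6 + (I*I)/I = -6 + I**2/I = -6 + I)
d(c, J) = 4*J + 4*c (d(c, J) = (J + c)*4 = 4*J + 4*c)
b(y) = 25
b(-10)*(N(13) + d(13, F(1))) = 25*(5 + (4*(-6 + 1) + 4*13)) = 25*(5 + (4*(-5) + 52)) = 25*(5 + (-20 + 52)) = 25*(5 + 32) = 25*37 = 925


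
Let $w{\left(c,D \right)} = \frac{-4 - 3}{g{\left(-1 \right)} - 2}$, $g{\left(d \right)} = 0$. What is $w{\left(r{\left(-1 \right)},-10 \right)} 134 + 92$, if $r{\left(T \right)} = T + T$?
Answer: $561$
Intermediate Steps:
$r{\left(T \right)} = 2 T$
$w{\left(c,D \right)} = \frac{7}{2}$ ($w{\left(c,D \right)} = \frac{-4 - 3}{0 - 2} = - \frac{7}{-2} = \left(-7\right) \left(- \frac{1}{2}\right) = \frac{7}{2}$)
$w{\left(r{\left(-1 \right)},-10 \right)} 134 + 92 = \frac{7}{2} \cdot 134 + 92 = 469 + 92 = 561$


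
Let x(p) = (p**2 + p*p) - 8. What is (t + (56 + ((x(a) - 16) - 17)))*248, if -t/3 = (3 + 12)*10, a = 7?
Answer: -83576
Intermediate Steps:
x(p) = -8 + 2*p**2 (x(p) = (p**2 + p**2) - 8 = 2*p**2 - 8 = -8 + 2*p**2)
t = -450 (t = -3*(3 + 12)*10 = -45*10 = -3*150 = -450)
(t + (56 + ((x(a) - 16) - 17)))*248 = (-450 + (56 + (((-8 + 2*7**2) - 16) - 17)))*248 = (-450 + (56 + (((-8 + 2*49) - 16) - 17)))*248 = (-450 + (56 + (((-8 + 98) - 16) - 17)))*248 = (-450 + (56 + ((90 - 16) - 17)))*248 = (-450 + (56 + (74 - 17)))*248 = (-450 + (56 + 57))*248 = (-450 + 113)*248 = -337*248 = -83576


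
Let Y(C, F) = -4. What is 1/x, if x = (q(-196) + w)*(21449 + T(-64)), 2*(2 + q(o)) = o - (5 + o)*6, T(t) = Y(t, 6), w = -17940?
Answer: -1/374579815 ≈ -2.6697e-9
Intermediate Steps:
T(t) = -4
q(o) = -17 - 5*o/2 (q(o) = -2 + (o - (5 + o)*6)/2 = -2 + (o - (30 + 6*o))/2 = -2 + (o + (-30 - 6*o))/2 = -2 + (-30 - 5*o)/2 = -2 + (-15 - 5*o/2) = -17 - 5*o/2)
x = -374579815 (x = ((-17 - 5/2*(-196)) - 17940)*(21449 - 4) = ((-17 + 490) - 17940)*21445 = (473 - 17940)*21445 = -17467*21445 = -374579815)
1/x = 1/(-374579815) = -1/374579815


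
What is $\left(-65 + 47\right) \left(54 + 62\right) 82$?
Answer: $-171216$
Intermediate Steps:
$\left(-65 + 47\right) \left(54 + 62\right) 82 = \left(-18\right) 116 \cdot 82 = \left(-2088\right) 82 = -171216$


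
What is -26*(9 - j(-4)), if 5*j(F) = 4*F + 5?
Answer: -1456/5 ≈ -291.20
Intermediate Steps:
j(F) = 1 + 4*F/5 (j(F) = (4*F + 5)/5 = (5 + 4*F)/5 = 1 + 4*F/5)
-26*(9 - j(-4)) = -26*(9 - (1 + (⅘)*(-4))) = -26*(9 - (1 - 16/5)) = -26*(9 - 1*(-11/5)) = -26*(9 + 11/5) = -26*56/5 = -1456/5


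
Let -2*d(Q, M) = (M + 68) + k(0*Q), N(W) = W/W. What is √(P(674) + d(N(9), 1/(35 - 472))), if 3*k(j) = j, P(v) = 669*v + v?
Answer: √344925153170/874 ≈ 671.97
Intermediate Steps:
P(v) = 670*v
k(j) = j/3
N(W) = 1
d(Q, M) = -34 - M/2 (d(Q, M) = -((M + 68) + (0*Q)/3)/2 = -((68 + M) + (⅓)*0)/2 = -((68 + M) + 0)/2 = -(68 + M)/2 = -34 - M/2)
√(P(674) + d(N(9), 1/(35 - 472))) = √(670*674 + (-34 - 1/(2*(35 - 472)))) = √(451580 + (-34 - ½/(-437))) = √(451580 + (-34 - ½*(-1/437))) = √(451580 + (-34 + 1/874)) = √(451580 - 29715/874) = √(394651205/874) = √344925153170/874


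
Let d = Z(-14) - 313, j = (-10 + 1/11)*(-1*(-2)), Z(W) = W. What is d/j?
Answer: 33/2 ≈ 16.500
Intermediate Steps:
j = -218/11 (j = (-10 + 1/11)*2 = -109/11*2 = -218/11 ≈ -19.818)
d = -327 (d = -14 - 313 = -327)
d/j = -327/(-218/11) = -327*(-11/218) = 33/2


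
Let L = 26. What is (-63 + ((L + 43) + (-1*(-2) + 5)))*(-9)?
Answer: -117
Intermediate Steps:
(-63 + ((L + 43) + (-1*(-2) + 5)))*(-9) = (-63 + ((26 + 43) + (-1*(-2) + 5)))*(-9) = (-63 + (69 + (2 + 5)))*(-9) = (-63 + (69 + 7))*(-9) = (-63 + 76)*(-9) = 13*(-9) = -117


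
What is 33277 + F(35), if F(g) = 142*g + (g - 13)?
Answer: 38269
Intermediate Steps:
F(g) = -13 + 143*g (F(g) = 142*g + (-13 + g) = -13 + 143*g)
33277 + F(35) = 33277 + (-13 + 143*35) = 33277 + (-13 + 5005) = 33277 + 4992 = 38269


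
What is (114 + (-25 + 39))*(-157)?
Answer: -20096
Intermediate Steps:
(114 + (-25 + 39))*(-157) = (114 + 14)*(-157) = 128*(-157) = -20096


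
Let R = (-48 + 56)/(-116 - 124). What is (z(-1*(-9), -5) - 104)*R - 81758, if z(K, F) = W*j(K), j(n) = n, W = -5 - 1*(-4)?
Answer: -2452627/30 ≈ -81754.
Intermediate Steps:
W = -1 (W = -5 + 4 = -1)
R = -1/30 (R = 8/(-240) = 8*(-1/240) = -1/30 ≈ -0.033333)
z(K, F) = -K
(z(-1*(-9), -5) - 104)*R - 81758 = (-(-1)*(-9) - 104)*(-1/30) - 81758 = (-1*9 - 104)*(-1/30) - 81758 = (-9 - 104)*(-1/30) - 81758 = -113*(-1/30) - 81758 = 113/30 - 81758 = -2452627/30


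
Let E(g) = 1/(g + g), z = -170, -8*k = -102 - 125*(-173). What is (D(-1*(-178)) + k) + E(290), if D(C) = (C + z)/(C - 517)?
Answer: -1057971667/393240 ≈ -2690.4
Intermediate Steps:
k = -21523/8 (k = -(-102 - 125*(-173))/8 = -(-102 + 21625)/8 = -⅛*21523 = -21523/8 ≈ -2690.4)
E(g) = 1/(2*g)
D(C) = (-170 + C)/(-517 + C) (D(C) = (C - 170)/(C - 517) = (-170 + C)/(-517 + C))
(D(-1*(-178)) + k) + E(290) = ((-170 - 1*(-178))/(-517 - 1*(-178)) - 21523/8) + (½)/290 = ((-170 + 178)/(-517 + 178) - 21523/8) + (½)*(1/290) = (8/(-339) - 21523/8) + 1/580 = (-1/339*8 - 21523/8) + 1/580 = (-8/339 - 21523/8) + 1/580 = -7296361/2712 + 1/580 = -1057971667/393240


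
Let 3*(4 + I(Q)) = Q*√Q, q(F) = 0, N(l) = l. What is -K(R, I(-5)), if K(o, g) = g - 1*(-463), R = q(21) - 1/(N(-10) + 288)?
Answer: -459 + 5*I*√5/3 ≈ -459.0 + 3.7268*I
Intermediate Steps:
I(Q) = -4 + Q^(3/2)/3 (I(Q) = -4 + (Q*√Q)/3 = -4 + Q^(3/2)/3)
R = -1/278 (R = 0 - 1/(-10 + 288) = 0 - 1/278 = -1/278 ≈ -0.0035971)
K(o, g) = 463 + g (K(o, g) = g + 463 = 463 + g)
-K(R, I(-5)) = -(463 + (-4 + (-5)^(3/2)/3)) = -(463 + (-4 + (-5*I*√5)/3)) = -(463 + (-4 - 5*I*√5/3)) = -(459 - 5*I*√5/3) = -459 + 5*I*√5/3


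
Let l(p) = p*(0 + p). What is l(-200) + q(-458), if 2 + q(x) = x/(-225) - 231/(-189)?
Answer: 9000283/225 ≈ 40001.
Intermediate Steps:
q(x) = -7/9 - x/225 (q(x) = -2 + (x/(-225) - 231/(-189)) = -2 + (x*(-1/225) - 231*(-1/189)) = -2 + (-x/225 + 11/9) = -2 + (11/9 - x/225) = -7/9 - x/225)
l(p) = p² (l(p) = p*p = p²)
l(-200) + q(-458) = (-200)² + (-7/9 - 1/225*(-458)) = 40000 + (-7/9 + 458/225) = 40000 + 283/225 = 9000283/225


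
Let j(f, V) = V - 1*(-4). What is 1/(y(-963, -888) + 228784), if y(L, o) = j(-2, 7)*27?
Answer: 1/229081 ≈ 4.3653e-6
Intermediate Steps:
j(f, V) = 4 + V (j(f, V) = V + 4 = 4 + V)
y(L, o) = 297 (y(L, o) = (4 + 7)*27 = 11*27 = 297)
1/(y(-963, -888) + 228784) = 1/(297 + 228784) = 1/229081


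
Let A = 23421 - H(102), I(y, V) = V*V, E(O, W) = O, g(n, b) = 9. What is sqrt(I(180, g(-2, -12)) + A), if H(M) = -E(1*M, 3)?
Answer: 2*sqrt(5901) ≈ 153.64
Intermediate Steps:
H(M) = -M
I(y, V) = V**2
A = 23523 (A = 23421 - (-1)*102 = 23421 - 1*(-102) = 23421 + 102 = 23523)
sqrt(I(180, g(-2, -12)) + A) = sqrt(9**2 + 23523) = sqrt(81 + 23523) = sqrt(23604) = 2*sqrt(5901)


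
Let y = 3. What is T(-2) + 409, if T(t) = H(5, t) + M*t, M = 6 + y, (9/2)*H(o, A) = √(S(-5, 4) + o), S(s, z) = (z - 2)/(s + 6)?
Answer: 391 + 2*√7/9 ≈ 391.59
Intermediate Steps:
S(s, z) = (-2 + z)/(6 + s)
H(o, A) = 2*√(2 + o)/9 (H(o, A) = 2*√((-2 + 4)/(6 - 5) + o)/9 = 2*√(2/1 + o)/9 = 2*√(1*2 + o)/9 = 2*√(2 + o)/9)
M = 9 (M = 6 + 3 = 9)
T(t) = 9*t + 2*√7/9 (T(t) = 2*√(2 + 5)/9 + 9*t = 2*√7/9 + 9*t = 9*t + 2*√7/9)
T(-2) + 409 = (9*(-2) + 2*√7/9) + 409 = (-18 + 2*√7/9) + 409 = 391 + 2*√7/9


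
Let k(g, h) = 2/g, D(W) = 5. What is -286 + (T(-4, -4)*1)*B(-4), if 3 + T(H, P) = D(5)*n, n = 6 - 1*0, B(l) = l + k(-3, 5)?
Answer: -412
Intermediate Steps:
B(l) = -⅔ + l (B(l) = l + 2/(-3) = l + 2*(-⅓) = l - ⅔ = -⅔ + l)
n = 6 (n = 6 + 0 = 6)
T(H, P) = 27 (T(H, P) = -3 + 5*6 = -3 + 30 = 27)
-286 + (T(-4, -4)*1)*B(-4) = -286 + (27*1)*(-⅔ - 4) = -286 + 27*(-14/3) = -286 - 126 = -412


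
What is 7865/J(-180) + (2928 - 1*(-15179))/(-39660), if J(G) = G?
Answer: -2626543/59490 ≈ -44.151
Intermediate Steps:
7865/J(-180) + (2928 - 1*(-15179))/(-39660) = 7865/(-180) + (2928 - 1*(-15179))/(-39660) = 7865*(-1/180) + (2928 + 15179)*(-1/39660) = -1573/36 + 18107*(-1/39660) = -1573/36 - 18107/39660 = -2626543/59490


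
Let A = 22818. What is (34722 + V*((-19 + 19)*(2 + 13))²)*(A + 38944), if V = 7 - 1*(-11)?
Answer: 2144500164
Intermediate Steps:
V = 18 (V = 7 + 11 = 18)
(34722 + V*((-19 + 19)*(2 + 13))²)*(A + 38944) = (34722 + 18*((-19 + 19)*(2 + 13))²)*(22818 + 38944) = (34722 + 18*(0*15)²)*61762 = (34722 + 18*0²)*61762 = (34722 + 18*0)*61762 = (34722 + 0)*61762 = 34722*61762 = 2144500164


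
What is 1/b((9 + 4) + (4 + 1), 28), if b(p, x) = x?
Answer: 1/28 ≈ 0.035714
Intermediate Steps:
1/b((9 + 4) + (4 + 1), 28) = 1/28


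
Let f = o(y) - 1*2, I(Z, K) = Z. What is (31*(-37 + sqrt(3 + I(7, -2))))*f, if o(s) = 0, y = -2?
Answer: 2294 - 62*sqrt(10) ≈ 2097.9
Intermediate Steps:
f = -2 (f = 0 - 1*2 = 0 - 2 = -2)
(31*(-37 + sqrt(3 + I(7, -2))))*f = (31*(-37 + sqrt(3 + 7)))*(-2) = (31*(-37 + sqrt(10)))*(-2) = (-1147 + 31*sqrt(10))*(-2) = 2294 - 62*sqrt(10)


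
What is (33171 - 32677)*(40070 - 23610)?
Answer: 8131240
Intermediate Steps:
(33171 - 32677)*(40070 - 23610) = 494*16460 = 8131240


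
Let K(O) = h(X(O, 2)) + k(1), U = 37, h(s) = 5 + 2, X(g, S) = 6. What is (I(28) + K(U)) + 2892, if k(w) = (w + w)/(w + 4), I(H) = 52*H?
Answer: 21777/5 ≈ 4355.4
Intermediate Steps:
h(s) = 7
k(w) = 2*w/(4 + w) (k(w) = (2*w)/(4 + w) = 2*w/(4 + w))
K(O) = 37/5 (K(O) = 7 + 2*1/(4 + 1) = 7 + 2*1/5 = 7 + 2*1*(⅕) = 7 + ⅖ = 37/5)
(I(28) + K(U)) + 2892 = (52*28 + 37/5) + 2892 = (1456 + 37/5) + 2892 = 7317/5 + 2892 = 21777/5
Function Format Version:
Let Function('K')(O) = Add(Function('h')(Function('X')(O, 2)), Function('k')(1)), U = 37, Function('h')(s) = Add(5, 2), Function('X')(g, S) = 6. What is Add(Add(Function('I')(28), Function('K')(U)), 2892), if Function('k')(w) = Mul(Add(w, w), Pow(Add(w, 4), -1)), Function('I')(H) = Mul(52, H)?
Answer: Rational(21777, 5) ≈ 4355.4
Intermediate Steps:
Function('h')(s) = 7
Function('k')(w) = Mul(2, w, Pow(Add(4, w), -1)) (Function('k')(w) = Mul(Mul(2, w), Pow(Add(4, w), -1)) = Mul(2, w, Pow(Add(4, w), -1)))
Function('K')(O) = Rational(37, 5) (Function('K')(O) = Add(7, Mul(2, 1, Pow(Add(4, 1), -1))) = Add(7, Mul(2, 1, Pow(5, -1))) = Add(7, Mul(2, 1, Rational(1, 5))) = Add(7, Rational(2, 5)) = Rational(37, 5))
Add(Add(Function('I')(28), Function('K')(U)), 2892) = Add(Add(Mul(52, 28), Rational(37, 5)), 2892) = Add(Add(1456, Rational(37, 5)), 2892) = Add(Rational(7317, 5), 2892) = Rational(21777, 5)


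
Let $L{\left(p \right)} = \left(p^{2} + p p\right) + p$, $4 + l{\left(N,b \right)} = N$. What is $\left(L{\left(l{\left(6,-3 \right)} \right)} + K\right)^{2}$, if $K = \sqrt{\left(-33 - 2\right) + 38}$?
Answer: $\left(10 + \sqrt{3}\right)^{2} \approx 137.64$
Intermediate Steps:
$l{\left(N,b \right)} = -4 + N$
$L{\left(p \right)} = p + 2 p^{2}$ ($L{\left(p \right)} = \left(p^{2} + p^{2}\right) + p = 2 p^{2} + p = p + 2 p^{2}$)
$K = \sqrt{3}$ ($K = \sqrt{\left(-33 - 2\right) + 38} = \sqrt{-35 + 38} = \sqrt{3} \approx 1.732$)
$\left(L{\left(l{\left(6,-3 \right)} \right)} + K\right)^{2} = \left(\left(-4 + 6\right) \left(1 + 2 \left(-4 + 6\right)\right) + \sqrt{3}\right)^{2} = \left(2 \left(1 + 2 \cdot 2\right) + \sqrt{3}\right)^{2} = \left(2 \left(1 + 4\right) + \sqrt{3}\right)^{2} = \left(2 \cdot 5 + \sqrt{3}\right)^{2} = \left(10 + \sqrt{3}\right)^{2}$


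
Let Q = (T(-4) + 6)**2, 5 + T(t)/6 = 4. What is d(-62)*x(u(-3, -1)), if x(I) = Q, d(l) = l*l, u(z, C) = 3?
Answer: 0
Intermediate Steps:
T(t) = -6 (T(t) = -30 + 6*4 = -30 + 24 = -6)
d(l) = l**2
Q = 0 (Q = (-6 + 6)**2 = 0**2 = 0)
x(I) = 0
d(-62)*x(u(-3, -1)) = (-62)**2*0 = 3844*0 = 0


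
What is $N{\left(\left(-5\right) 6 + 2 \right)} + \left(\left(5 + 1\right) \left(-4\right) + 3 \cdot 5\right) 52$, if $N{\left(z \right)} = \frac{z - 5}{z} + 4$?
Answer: $- \frac{12959}{28} \approx -462.82$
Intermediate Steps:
$N{\left(z \right)} = 4 + \frac{-5 + z}{z}$ ($N{\left(z \right)} = \frac{z - 5}{z} + 4 = \frac{-5 + z}{z} + 4 = 4 + \frac{-5 + z}{z}$)
$N{\left(\left(-5\right) 6 + 2 \right)} + \left(\left(5 + 1\right) \left(-4\right) + 3 \cdot 5\right) 52 = \left(5 - \frac{5}{\left(-5\right) 6 + 2}\right) + \left(\left(5 + 1\right) \left(-4\right) + 3 \cdot 5\right) 52 = \left(5 - \frac{5}{-30 + 2}\right) + \left(6 \left(-4\right) + 15\right) 52 = \left(5 - \frac{5}{-28}\right) + \left(-24 + 15\right) 52 = \left(5 - - \frac{5}{28}\right) - 468 = \left(5 + \frac{5}{28}\right) - 468 = \frac{145}{28} - 468 = - \frac{12959}{28}$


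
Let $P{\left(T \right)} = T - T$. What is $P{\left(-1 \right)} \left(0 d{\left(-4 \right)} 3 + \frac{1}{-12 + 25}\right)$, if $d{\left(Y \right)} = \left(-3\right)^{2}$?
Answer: $0$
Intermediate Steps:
$P{\left(T \right)} = 0$
$d{\left(Y \right)} = 9$
$P{\left(-1 \right)} \left(0 d{\left(-4 \right)} 3 + \frac{1}{-12 + 25}\right) = 0 \left(0 \cdot 9 \cdot 3 + \frac{1}{-12 + 25}\right) = 0 \left(0 \cdot 3 + \frac{1}{13}\right) = 0 \left(0 + \frac{1}{13}\right) = 0 \cdot \frac{1}{13} = 0$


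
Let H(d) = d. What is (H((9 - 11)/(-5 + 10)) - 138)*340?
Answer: -47056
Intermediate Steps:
(H((9 - 11)/(-5 + 10)) - 138)*340 = ((9 - 11)/(-5 + 10) - 138)*340 = (-2/5 - 138)*340 = (-2*⅕ - 138)*340 = (-⅖ - 138)*340 = -692/5*340 = -47056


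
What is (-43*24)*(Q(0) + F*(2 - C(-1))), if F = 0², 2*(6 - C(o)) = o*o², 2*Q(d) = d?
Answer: 0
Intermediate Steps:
Q(d) = d/2
C(o) = 6 - o³/2 (C(o) = 6 - o*o²/2 = 6 - o³/2)
F = 0
(-43*24)*(Q(0) + F*(2 - C(-1))) = (-43*24)*((½)*0 + 0*(2 - (6 - ½*(-1)³))) = -1032*(0 + 0*(2 - (6 - ½*(-1)))) = -1032*(0 + 0*(2 - (6 + ½))) = -1032*(0 + 0*(2 - 1*13/2)) = -1032*(0 + 0*(2 - 13/2)) = -1032*(0 + 0*(-9/2)) = -1032*(0 + 0) = -1032*0 = 0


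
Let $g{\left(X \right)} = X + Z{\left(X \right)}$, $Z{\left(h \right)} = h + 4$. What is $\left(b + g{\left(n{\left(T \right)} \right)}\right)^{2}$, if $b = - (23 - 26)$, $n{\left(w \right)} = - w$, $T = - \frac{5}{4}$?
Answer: $\frac{361}{4} \approx 90.25$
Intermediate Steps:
$Z{\left(h \right)} = 4 + h$
$T = - \frac{5}{4}$ ($T = \left(-5\right) \frac{1}{4} = - \frac{5}{4} \approx -1.25$)
$g{\left(X \right)} = 4 + 2 X$ ($g{\left(X \right)} = X + \left(4 + X\right) = 4 + 2 X$)
$b = 3$ ($b = - (23 - 26) = \left(-1\right) \left(-3\right) = 3$)
$\left(b + g{\left(n{\left(T \right)} \right)}\right)^{2} = \left(3 + \left(4 + 2 \left(\left(-1\right) \left(- \frac{5}{4}\right)\right)\right)\right)^{2} = \left(3 + \left(4 + 2 \cdot \frac{5}{4}\right)\right)^{2} = \left(3 + \left(4 + \frac{5}{2}\right)\right)^{2} = \left(3 + \frac{13}{2}\right)^{2} = \left(\frac{19}{2}\right)^{2} = \frac{361}{4}$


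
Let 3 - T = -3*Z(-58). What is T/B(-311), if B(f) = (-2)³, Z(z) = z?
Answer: 171/8 ≈ 21.375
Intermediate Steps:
T = -171 (T = 3 - (-3)*(-58) = 3 - 1*174 = 3 - 174 = -171)
B(f) = -8
T/B(-311) = -171/(-8) = -171*(-⅛) = 171/8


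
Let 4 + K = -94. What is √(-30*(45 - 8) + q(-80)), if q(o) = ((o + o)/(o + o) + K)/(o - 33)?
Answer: I*√14162629/113 ≈ 33.304*I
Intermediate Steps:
K = -98 (K = -4 - 94 = -98)
q(o) = -97/(-33 + o) (q(o) = ((o + o)/(o + o) - 98)/(o - 33) = ((2*o)/((2*o)) - 98)/(-33 + o) = ((2*o)*(1/(2*o)) - 98)/(-33 + o) = (1 - 98)/(-33 + o) = -97/(-33 + o))
√(-30*(45 - 8) + q(-80)) = √(-30*(45 - 8) - 97/(-33 - 80)) = √(-30*37 - 97/(-113)) = √(-1110 - 97*(-1/113)) = √(-1110 + 97/113) = √(-125333/113) = I*√14162629/113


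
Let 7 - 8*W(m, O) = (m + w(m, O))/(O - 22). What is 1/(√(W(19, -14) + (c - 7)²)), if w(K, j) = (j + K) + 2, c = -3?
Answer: 12*√14539/14539 ≈ 0.099521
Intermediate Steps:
w(K, j) = 2 + K + j (w(K, j) = (K + j) + 2 = 2 + K + j)
W(m, O) = 7/8 - (2 + O + 2*m)/(8*(-22 + O)) (W(m, O) = 7/8 - (m + (2 + m + O))/(8*(O - 22)) = 7/8 - (m + (2 + O + m))/(8*(-22 + O)) = 7/8 - (2 + O + 2*m)/(8*(-22 + O)))
1/(√(W(19, -14) + (c - 7)²)) = 1/(√((-78 - 1*19 + 3*(-14))/(4*(-22 - 14)) + (-3 - 7)²)) = 1/(√((¼)*(-78 - 19 - 42)/(-36) + (-10)²)) = 1/(√((¼)*(-1/36)*(-139) + 100)) = 1/(√(139/144 + 100)) = 1/(√(14539/144)) = 1/(√14539/12) = 12*√14539/14539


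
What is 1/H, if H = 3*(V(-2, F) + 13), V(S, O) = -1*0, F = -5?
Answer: 1/39 ≈ 0.025641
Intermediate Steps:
V(S, O) = 0
H = 39 (H = 3*(0 + 13) = 3*13 = 39)
1/H = 1/39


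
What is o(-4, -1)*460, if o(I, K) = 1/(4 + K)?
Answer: 460/3 ≈ 153.33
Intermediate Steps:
o(-4, -1)*460 = 460/(4 - 1) = 460/3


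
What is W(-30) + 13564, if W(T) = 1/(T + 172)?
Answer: 1926089/142 ≈ 13564.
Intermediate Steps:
W(T) = 1/(172 + T)
W(-30) + 13564 = 1/(172 - 30) + 13564 = 1/142 + 13564 = 1926089/142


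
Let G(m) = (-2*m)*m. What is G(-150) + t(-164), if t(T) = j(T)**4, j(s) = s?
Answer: 723349816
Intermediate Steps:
G(m) = -2*m**2
t(T) = T**4
G(-150) + t(-164) = -2*(-150)**2 + (-164)**4 = -2*22500 + 723394816 = -45000 + 723394816 = 723349816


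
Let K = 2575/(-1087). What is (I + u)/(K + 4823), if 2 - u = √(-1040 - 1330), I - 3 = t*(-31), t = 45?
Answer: -755465/2620013 - 1087*I*√2370/5240026 ≈ -0.28834 - 0.010099*I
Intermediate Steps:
I = -1392 (I = 3 + 45*(-31) = 3 - 1395 = -1392)
u = 2 - I*√2370 (u = 2 - √(-1040 - 1330) = 2 - √(-2370) = 2 - I*√2370 ≈ 2.0 - 48.683*I)
K = -2575/1087 (K = 2575*(-1/1087) = -2575/1087 ≈ -2.3689)
(I + u)/(K + 4823) = (-1392 + (2 - I*√2370))/(-2575/1087 + 4823) = (-1390 - I*√2370)/(5240026/1087) = (-1390 - I*√2370)*(1087/5240026) = -755465/2620013 - 1087*I*√2370/5240026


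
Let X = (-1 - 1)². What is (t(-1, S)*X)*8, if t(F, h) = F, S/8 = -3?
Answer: -32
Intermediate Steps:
S = -24 (S = 8*(-3) = -24)
X = 4 (X = (-2)² = 4)
(t(-1, S)*X)*8 = -1*4*8 = -4*8 = -32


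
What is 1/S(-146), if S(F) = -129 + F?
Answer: -1/275 ≈ -0.0036364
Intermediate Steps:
1/S(-146) = 1/(-129 - 146) = 1/(-275) = -1/275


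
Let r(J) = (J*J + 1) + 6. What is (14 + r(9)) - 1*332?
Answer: -230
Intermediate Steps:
r(J) = 7 + J² (r(J) = (J² + 1) + 6 = (1 + J²) + 6 = 7 + J²)
(14 + r(9)) - 1*332 = (14 + (7 + 9²)) - 1*332 = (14 + (7 + 81)) - 332 = (14 + 88) - 332 = 102 - 332 = -230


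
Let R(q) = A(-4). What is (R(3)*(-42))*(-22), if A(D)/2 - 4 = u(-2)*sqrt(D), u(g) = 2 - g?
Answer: 7392 + 14784*I ≈ 7392.0 + 14784.0*I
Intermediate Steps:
A(D) = 8 + 8*sqrt(D) (A(D) = 8 + 2*((2 - 1*(-2))*sqrt(D)) = 8 + 2*((2 + 2)*sqrt(D)) = 8 + 2*(4*sqrt(D)) = 8 + 8*sqrt(D))
R(q) = 8 + 16*I (R(q) = 8 + 8*sqrt(-4) = 8 + 8*(2*I) = 8 + 16*I)
(R(3)*(-42))*(-22) = ((8 + 16*I)*(-42))*(-22) = (-336 - 672*I)*(-22) = 7392 + 14784*I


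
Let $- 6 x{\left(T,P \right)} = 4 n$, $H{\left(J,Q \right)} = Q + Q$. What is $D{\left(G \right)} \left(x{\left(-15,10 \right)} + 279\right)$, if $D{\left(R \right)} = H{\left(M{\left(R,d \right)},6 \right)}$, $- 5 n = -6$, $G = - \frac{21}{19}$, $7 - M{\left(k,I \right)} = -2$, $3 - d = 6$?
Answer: $\frac{16692}{5} \approx 3338.4$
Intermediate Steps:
$d = -3$ ($d = 3 - 6 = -3$)
$M{\left(k,I \right)} = 9$ ($M{\left(k,I \right)} = 7 - -2 = 7 + 2 = 9$)
$G = - \frac{21}{19}$ ($G = \left(-21\right) \frac{1}{19} = - \frac{21}{19} \approx -1.1053$)
$n = \frac{6}{5}$ ($n = \left(- \frac{1}{5}\right) \left(-6\right) = \frac{6}{5} \approx 1.2$)
$H{\left(J,Q \right)} = 2 Q$
$D{\left(R \right)} = 12$ ($D{\left(R \right)} = 2 \cdot 6 = 12$)
$x{\left(T,P \right)} = - \frac{4}{5}$ ($x{\left(T,P \right)} = - \frac{4 \cdot \frac{6}{5}}{6} = \left(- \frac{1}{6}\right) \frac{24}{5} = - \frac{4}{5}$)
$D{\left(G \right)} \left(x{\left(-15,10 \right)} + 279\right) = 12 \left(- \frac{4}{5} + 279\right) = 12 \cdot \frac{1391}{5} = \frac{16692}{5}$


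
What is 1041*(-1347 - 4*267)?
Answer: -2514015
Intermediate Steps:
1041*(-1347 - 4*267) = 1041*(-1347 - 1068) = 1041*(-2415) = -2514015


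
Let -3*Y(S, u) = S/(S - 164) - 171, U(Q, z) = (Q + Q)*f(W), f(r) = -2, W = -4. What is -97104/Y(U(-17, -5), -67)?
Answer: -6991488/4121 ≈ -1696.6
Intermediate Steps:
U(Q, z) = -4*Q (U(Q, z) = (Q + Q)*(-2) = (2*Q)*(-2) = -4*Q)
Y(S, u) = 57 - S/(3*(-164 + S)) (Y(S, u) = -(S/(S - 164) - 171)/3 = -(S/(-164 + S) - 171)/3 = -(-171 + S/(-164 + S))/3 = 57 - S/(3*(-164 + S)))
-97104/Y(U(-17, -5), -67) = -97104*3*(-164 - 4*(-17))/(2*(-14022 + 85*(-4*(-17)))) = -97104*3*(-164 + 68)/(2*(-14022 + 85*68)) = -97104*(-144/(-14022 + 5780)) = -97104/((⅔)*(-1/96)*(-8242)) = -97104/4121/72 = -97104*72/4121 = -6991488/4121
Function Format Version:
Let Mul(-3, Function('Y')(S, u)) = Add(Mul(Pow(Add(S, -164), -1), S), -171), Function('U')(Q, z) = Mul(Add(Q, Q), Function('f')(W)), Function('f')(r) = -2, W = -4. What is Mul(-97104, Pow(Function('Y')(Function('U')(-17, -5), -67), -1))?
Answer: Rational(-6991488, 4121) ≈ -1696.6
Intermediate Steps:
Function('U')(Q, z) = Mul(-4, Q) (Function('U')(Q, z) = Mul(Add(Q, Q), -2) = Mul(Mul(2, Q), -2) = Mul(-4, Q))
Function('Y')(S, u) = Add(57, Mul(Rational(-1, 3), S, Pow(Add(-164, S), -1))) (Function('Y')(S, u) = Mul(Rational(-1, 3), Add(Mul(Pow(Add(S, -164), -1), S), -171)) = Mul(Rational(-1, 3), Add(Mul(Pow(Add(-164, S), -1), S), -171)) = Mul(Rational(-1, 3), Add(Mul(S, Pow(Add(-164, S), -1)), -171)) = Mul(Rational(-1, 3), Add(-171, Mul(S, Pow(Add(-164, S), -1)))) = Add(57, Mul(Rational(-1, 3), S, Pow(Add(-164, S), -1))))
Mul(-97104, Pow(Function('Y')(Function('U')(-17, -5), -67), -1)) = Mul(-97104, Pow(Mul(Rational(2, 3), Pow(Add(-164, Mul(-4, -17)), -1), Add(-14022, Mul(85, Mul(-4, -17)))), -1)) = Mul(-97104, Pow(Mul(Rational(2, 3), Pow(Add(-164, 68), -1), Add(-14022, Mul(85, 68))), -1)) = Mul(-97104, Pow(Mul(Rational(2, 3), Pow(-96, -1), Add(-14022, 5780)), -1)) = Mul(-97104, Pow(Mul(Rational(2, 3), Rational(-1, 96), -8242), -1)) = Mul(-97104, Pow(Rational(4121, 72), -1)) = Mul(-97104, Rational(72, 4121)) = Rational(-6991488, 4121)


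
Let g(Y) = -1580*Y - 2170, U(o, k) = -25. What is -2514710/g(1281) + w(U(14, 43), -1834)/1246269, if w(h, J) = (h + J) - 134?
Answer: 312996700004/252512793435 ≈ 1.2395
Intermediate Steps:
w(h, J) = -134 + J + h (w(h, J) = (J + h) - 134 = -134 + J + h)
g(Y) = -2170 - 1580*Y
-2514710/g(1281) + w(U(14, 43), -1834)/1246269 = -2514710/(-2170 - 1580*1281) + (-134 - 1834 - 25)/1246269 = -2514710/(-2170 - 2023980) - 1993*1/1246269 = -2514710/(-2026150) - 1993/1246269 = -2514710*(-1/2026150) - 1993/1246269 = 251471/202615 - 1993/1246269 = 312996700004/252512793435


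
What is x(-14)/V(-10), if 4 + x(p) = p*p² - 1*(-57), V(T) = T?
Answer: 2691/10 ≈ 269.10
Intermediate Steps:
x(p) = 53 + p³ (x(p) = -4 + (p*p² - 1*(-57)) = -4 + (p³ + 57) = -4 + (57 + p³) = 53 + p³)
x(-14)/V(-10) = (53 + (-14)³)/(-10) = (53 - 2744)*(-⅒) = -2691*(-⅒) = 2691/10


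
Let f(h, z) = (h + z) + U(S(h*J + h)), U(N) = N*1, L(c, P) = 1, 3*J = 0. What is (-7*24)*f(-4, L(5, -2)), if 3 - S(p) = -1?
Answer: -168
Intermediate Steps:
J = 0 (J = (1/3)*0 = 0)
S(p) = 4 (S(p) = 3 - 1*(-1) = 3 + 1 = 4)
U(N) = N
f(h, z) = 4 + h + z (f(h, z) = (h + z) + 4 = 4 + h + z)
(-7*24)*f(-4, L(5, -2)) = (-7*24)*(4 - 4 + 1) = -168*1 = -168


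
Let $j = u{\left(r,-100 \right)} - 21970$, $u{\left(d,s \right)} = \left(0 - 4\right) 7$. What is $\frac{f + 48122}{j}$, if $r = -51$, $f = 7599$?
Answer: $- \frac{55721}{21998} \approx -2.533$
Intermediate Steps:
$u{\left(d,s \right)} = -28$ ($u{\left(d,s \right)} = \left(-4\right) 7 = -28$)
$j = -21998$ ($j = -28 - 21970 = -21998$)
$\frac{f + 48122}{j} = \frac{7599 + 48122}{-21998} = 55721 \left(- \frac{1}{21998}\right) = - \frac{55721}{21998}$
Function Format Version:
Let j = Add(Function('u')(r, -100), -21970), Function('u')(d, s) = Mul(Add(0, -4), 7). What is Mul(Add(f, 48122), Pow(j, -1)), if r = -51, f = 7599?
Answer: Rational(-55721, 21998) ≈ -2.5330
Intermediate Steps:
Function('u')(d, s) = -28 (Function('u')(d, s) = Mul(-4, 7) = -28)
j = -21998 (j = Add(-28, -21970) = -21998)
Mul(Add(f, 48122), Pow(j, -1)) = Mul(Add(7599, 48122), Pow(-21998, -1)) = Mul(55721, Rational(-1, 21998)) = Rational(-55721, 21998)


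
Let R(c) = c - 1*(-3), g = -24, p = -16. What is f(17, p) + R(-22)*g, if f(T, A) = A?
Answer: 440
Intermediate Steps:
R(c) = 3 + c (R(c) = c + 3 = 3 + c)
f(17, p) + R(-22)*g = -16 + (3 - 22)*(-24) = -16 - 19*(-24) = -16 + 456 = 440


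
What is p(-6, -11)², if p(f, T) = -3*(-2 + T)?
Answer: 1521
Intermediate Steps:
p(f, T) = 6 - 3*T
p(-6, -11)² = (6 - 3*(-11))² = (6 + 33)² = 39² = 1521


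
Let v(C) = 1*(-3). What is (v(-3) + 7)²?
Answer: 16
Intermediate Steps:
v(C) = -3
(v(-3) + 7)² = (-3 + 7)² = 4² = 16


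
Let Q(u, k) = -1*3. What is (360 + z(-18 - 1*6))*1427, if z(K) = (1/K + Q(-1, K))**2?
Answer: 303507203/576 ≈ 5.2692e+5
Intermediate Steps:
Q(u, k) = -3
z(K) = (-3 + 1/K)**2 (z(K) = (1/K - 3)**2 = (-3 + 1/K)**2)
(360 + z(-18 - 1*6))*1427 = (360 + (1 - 3*(-18 - 1*6))**2/(-18 - 1*6)**2)*1427 = (360 + (1 - 3*(-18 - 6))**2/(-18 - 6)**2)*1427 = (360 + (1 - 3*(-24))**2/(-24)**2)*1427 = (360 + (1 + 72)**2/576)*1427 = (360 + (1/576)*73**2)*1427 = (360 + (1/576)*5329)*1427 = (360 + 5329/576)*1427 = (212689/576)*1427 = 303507203/576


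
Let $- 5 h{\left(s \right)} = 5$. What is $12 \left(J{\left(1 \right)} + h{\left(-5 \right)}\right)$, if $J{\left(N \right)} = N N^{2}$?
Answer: $0$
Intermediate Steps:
$J{\left(N \right)} = N^{3}$
$h{\left(s \right)} = -1$ ($h{\left(s \right)} = \left(- \frac{1}{5}\right) 5 = -1$)
$12 \left(J{\left(1 \right)} + h{\left(-5 \right)}\right) = 12 \left(1^{3} - 1\right) = 12 \left(1 - 1\right) = 12 \cdot 0 = 0$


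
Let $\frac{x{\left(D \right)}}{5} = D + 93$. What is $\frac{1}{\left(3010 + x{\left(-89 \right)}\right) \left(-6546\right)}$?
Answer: $- \frac{1}{19834380} \approx -5.0417 \cdot 10^{-8}$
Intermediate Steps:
$x{\left(D \right)} = 465 + 5 D$ ($x{\left(D \right)} = 5 \left(D + 93\right) = 5 \left(93 + D\right) = 465 + 5 D$)
$\frac{1}{\left(3010 + x{\left(-89 \right)}\right) \left(-6546\right)} = \frac{1}{\left(3010 + \left(465 + 5 \left(-89\right)\right)\right) \left(-6546\right)} = \frac{1}{3010 + \left(465 - 445\right)} \left(- \frac{1}{6546}\right) = \frac{1}{3010 + 20} \left(- \frac{1}{6546}\right) = \frac{1}{3030} \left(- \frac{1}{6546}\right) = - \frac{1}{19834380}$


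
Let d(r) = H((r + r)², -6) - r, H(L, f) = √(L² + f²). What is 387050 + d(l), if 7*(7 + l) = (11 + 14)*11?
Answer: 2709124/7 + 2*√10435052713/49 ≈ 3.9119e+5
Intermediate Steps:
l = 226/7 (l = -7 + ((11 + 14)*11)/7 = -7 + (25*11)/7 = -7 + (⅐)*275 = -7 + 275/7 = 226/7 ≈ 32.286)
d(r) = √(36 + 16*r⁴) - r (d(r) = √(((r + r)²)² + (-6)²) - r = √(((2*r)²)² + 36) - r = √((4*r²)² + 36) - r = √(16*r⁴ + 36) - r = √(36 + 16*r⁴) - r)
387050 + d(l) = 387050 + (-1*226/7 + 2*√(9 + 4*(226/7)⁴)) = 387050 + (-226/7 + 2*√(9 + 4*(2608757776/2401))) = 387050 + (-226/7 + 2*√(9 + 10435031104/2401)) = 387050 + (-226/7 + 2*√(10435052713/2401)) = 387050 + (-226/7 + 2*(√10435052713/49)) = 387050 + (-226/7 + 2*√10435052713/49) = 2709124/7 + 2*√10435052713/49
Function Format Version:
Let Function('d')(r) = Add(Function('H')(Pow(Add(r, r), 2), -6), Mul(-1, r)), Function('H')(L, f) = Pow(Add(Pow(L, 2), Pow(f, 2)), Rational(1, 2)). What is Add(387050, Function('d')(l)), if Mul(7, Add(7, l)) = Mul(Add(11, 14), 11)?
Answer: Add(Rational(2709124, 7), Mul(Rational(2, 49), Pow(10435052713, Rational(1, 2)))) ≈ 3.9119e+5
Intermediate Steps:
l = Rational(226, 7) (l = Add(-7, Mul(Rational(1, 7), Mul(Add(11, 14), 11))) = Add(-7, Mul(Rational(1, 7), Mul(25, 11))) = Add(-7, Mul(Rational(1, 7), 275)) = Add(-7, Rational(275, 7)) = Rational(226, 7) ≈ 32.286)
Function('d')(r) = Add(Pow(Add(36, Mul(16, Pow(r, 4))), Rational(1, 2)), Mul(-1, r)) (Function('d')(r) = Add(Pow(Add(Pow(Pow(Add(r, r), 2), 2), Pow(-6, 2)), Rational(1, 2)), Mul(-1, r)) = Add(Pow(Add(Pow(Pow(Mul(2, r), 2), 2), 36), Rational(1, 2)), Mul(-1, r)) = Add(Pow(Add(Pow(Mul(4, Pow(r, 2)), 2), 36), Rational(1, 2)), Mul(-1, r)) = Add(Pow(Add(Mul(16, Pow(r, 4)), 36), Rational(1, 2)), Mul(-1, r)) = Add(Pow(Add(36, Mul(16, Pow(r, 4))), Rational(1, 2)), Mul(-1, r)))
Add(387050, Function('d')(l)) = Add(387050, Add(Mul(-1, Rational(226, 7)), Mul(2, Pow(Add(9, Mul(4, Pow(Rational(226, 7), 4))), Rational(1, 2))))) = Add(387050, Add(Rational(-226, 7), Mul(2, Pow(Add(9, Mul(4, Rational(2608757776, 2401))), Rational(1, 2))))) = Add(387050, Add(Rational(-226, 7), Mul(2, Pow(Add(9, Rational(10435031104, 2401)), Rational(1, 2))))) = Add(387050, Add(Rational(-226, 7), Mul(2, Pow(Rational(10435052713, 2401), Rational(1, 2))))) = Add(387050, Add(Rational(-226, 7), Mul(2, Mul(Rational(1, 49), Pow(10435052713, Rational(1, 2)))))) = Add(387050, Add(Rational(-226, 7), Mul(Rational(2, 49), Pow(10435052713, Rational(1, 2))))) = Add(Rational(2709124, 7), Mul(Rational(2, 49), Pow(10435052713, Rational(1, 2))))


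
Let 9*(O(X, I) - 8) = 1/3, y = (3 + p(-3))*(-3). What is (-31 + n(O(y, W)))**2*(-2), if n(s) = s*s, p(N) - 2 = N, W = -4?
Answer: -1199520200/531441 ≈ -2257.1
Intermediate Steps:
p(N) = 2 + N
y = -6 (y = (3 + (2 - 3))*(-3) = (3 - 1)*(-3) = 2*(-3) = -6)
O(X, I) = 217/27 (O(X, I) = 8 + (1/9)/3 = 8 + (1/9)*(1/3) = 8 + 1/27 = 217/27)
n(s) = s**2
(-31 + n(O(y, W)))**2*(-2) = (-31 + (217/27)**2)**2*(-2) = (-31 + 47089/729)**2*(-2) = (24490/729)**2*(-2) = (599760100/531441)*(-2) = -1199520200/531441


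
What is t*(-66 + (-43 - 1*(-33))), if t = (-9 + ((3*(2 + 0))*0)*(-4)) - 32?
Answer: 3116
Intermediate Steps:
t = -41 (t = (-9 + ((3*2)*0)*(-4)) - 32 = (-9 + (6*0)*(-4)) - 32 = (-9 + 0*(-4)) - 32 = (-9 + 0) - 32 = -9 - 32 = -41)
t*(-66 + (-43 - 1*(-33))) = -41*(-66 + (-43 - 1*(-33))) = -41*(-66 + (-43 + 33)) = -41*(-66 - 10) = -41*(-76) = 3116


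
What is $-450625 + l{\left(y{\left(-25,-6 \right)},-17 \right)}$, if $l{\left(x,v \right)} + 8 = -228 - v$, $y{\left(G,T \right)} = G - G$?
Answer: $-450844$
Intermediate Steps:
$y{\left(G,T \right)} = 0$
$l{\left(x,v \right)} = -236 - v$ ($l{\left(x,v \right)} = -8 - \left(228 + v\right) = -236 - v$)
$-450625 + l{\left(y{\left(-25,-6 \right)},-17 \right)} = -450625 - 219 = -450844$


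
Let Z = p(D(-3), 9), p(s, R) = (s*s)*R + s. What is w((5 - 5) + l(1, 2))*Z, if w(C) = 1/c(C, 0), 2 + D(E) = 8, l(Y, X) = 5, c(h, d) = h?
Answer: 66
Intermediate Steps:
D(E) = 6 (D(E) = -2 + 8 = 6)
w(C) = 1/C
p(s, R) = s + R*s² (p(s, R) = s²*R + s = R*s² + s = s + R*s²)
Z = 330 (Z = 6*(1 + 9*6) = 6*(1 + 54) = 6*55 = 330)
w((5 - 5) + l(1, 2))*Z = 330/((5 - 5) + 5) = 330/(0 + 5) = 330/5 = (⅕)*330 = 66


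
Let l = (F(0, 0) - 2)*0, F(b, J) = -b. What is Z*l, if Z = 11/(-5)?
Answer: 0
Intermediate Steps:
l = 0 (l = (-1*0 - 2)*0 = (0 - 2)*0 = -2*0 = 0)
Z = -11/5 (Z = 11*(-⅕) = -11/5 ≈ -2.2000)
Z*l = -11/5*0 = 0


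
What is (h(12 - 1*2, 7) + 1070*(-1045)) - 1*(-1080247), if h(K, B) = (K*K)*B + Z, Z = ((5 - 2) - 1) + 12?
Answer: -37189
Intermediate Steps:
Z = 14 (Z = (3 - 1) + 12 = 2 + 12 = 14)
h(K, B) = 14 + B*K**2 (h(K, B) = (K*K)*B + 14 = K**2*B + 14 = B*K**2 + 14 = 14 + B*K**2)
(h(12 - 1*2, 7) + 1070*(-1045)) - 1*(-1080247) = ((14 + 7*(12 - 1*2)**2) + 1070*(-1045)) - 1*(-1080247) = ((14 + 7*(12 - 2)**2) - 1118150) + 1080247 = ((14 + 7*10**2) - 1118150) + 1080247 = ((14 + 7*100) - 1118150) + 1080247 = ((14 + 700) - 1118150) + 1080247 = (714 - 1118150) + 1080247 = -1117436 + 1080247 = -37189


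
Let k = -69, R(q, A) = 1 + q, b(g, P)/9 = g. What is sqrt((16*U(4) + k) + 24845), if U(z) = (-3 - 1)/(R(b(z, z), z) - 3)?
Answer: 2*sqrt(1789930)/17 ≈ 157.40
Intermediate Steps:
b(g, P) = 9*g
U(z) = -4/(-2 + 9*z) (U(z) = (-3 - 1)/((1 + 9*z) - 3) = -4/(-2 + 9*z))
sqrt((16*U(4) + k) + 24845) = sqrt((16*(-4/(-2 + 9*4)) - 69) + 24845) = sqrt((16*(-4/(-2 + 36)) - 69) + 24845) = sqrt((16*(-4/34) - 69) + 24845) = sqrt((16*(-4*1/34) - 69) + 24845) = sqrt((16*(-2/17) - 69) + 24845) = sqrt((-32/17 - 69) + 24845) = sqrt(-1205/17 + 24845) = sqrt(421160/17) = 2*sqrt(1789930)/17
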